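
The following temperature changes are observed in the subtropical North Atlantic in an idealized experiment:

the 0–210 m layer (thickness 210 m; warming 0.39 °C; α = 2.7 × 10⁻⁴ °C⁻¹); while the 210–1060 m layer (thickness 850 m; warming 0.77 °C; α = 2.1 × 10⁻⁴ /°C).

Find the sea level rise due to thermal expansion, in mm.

Δh = 160 mm

0.39 × 2.7×10⁻⁴ × 210 = 0.022113 m
Layer 2: 2.1×10⁻⁴ × 850 × 0.77 = 0.137445 m
Δh = 0.022113 + 0.137445 = 0.159558 m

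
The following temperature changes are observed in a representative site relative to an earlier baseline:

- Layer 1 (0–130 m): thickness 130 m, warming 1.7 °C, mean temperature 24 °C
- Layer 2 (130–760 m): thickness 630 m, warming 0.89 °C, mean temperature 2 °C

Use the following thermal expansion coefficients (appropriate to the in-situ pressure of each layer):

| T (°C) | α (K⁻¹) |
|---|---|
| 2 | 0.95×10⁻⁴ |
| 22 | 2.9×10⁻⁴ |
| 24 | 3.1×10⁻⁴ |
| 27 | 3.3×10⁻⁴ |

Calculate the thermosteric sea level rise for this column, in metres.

Layer 1 at 24 °C → α = 3.1×10⁻⁴ K⁻¹
Layer 2 at 2 °C → α = 0.95×10⁻⁴ K⁻¹
1.7 × 130 × 3.1×10⁻⁴ = 0.06851 m
130–760 m: 630 × 0.89 × 0.95×10⁻⁴ = 0.0532665 m
Δh = 0.06851 + 0.0532665 = 0.1217765 m ≈ 0.122 m

0.122 m of thermosteric rise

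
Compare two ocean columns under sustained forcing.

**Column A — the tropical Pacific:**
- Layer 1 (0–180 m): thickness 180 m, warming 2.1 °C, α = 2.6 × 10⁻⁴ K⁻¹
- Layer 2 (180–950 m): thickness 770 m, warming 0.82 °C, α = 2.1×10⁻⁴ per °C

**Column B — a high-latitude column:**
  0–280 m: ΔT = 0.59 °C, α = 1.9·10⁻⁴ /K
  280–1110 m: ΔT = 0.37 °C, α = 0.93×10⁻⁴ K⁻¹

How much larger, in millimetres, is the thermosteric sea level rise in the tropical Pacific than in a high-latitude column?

A 0–180 m: 2.6×10⁻⁴ × 2.1 × 180 = 0.09828 m
A Layer 2: 2.1×10⁻⁴ × 770 × 0.82 = 0.132594 m
A total: 0.230874 m
B 0–280 m: 0.59 × 280 × 1.9×10⁻⁴ = 0.031388 m
B 280–1110 m: 0.37 × 0.93×10⁻⁴ × 830 = 0.0285603 m
B total: 0.0599483 m
Difference: 0.230874 − 0.0599483 = 0.1709257 m

170 mm larger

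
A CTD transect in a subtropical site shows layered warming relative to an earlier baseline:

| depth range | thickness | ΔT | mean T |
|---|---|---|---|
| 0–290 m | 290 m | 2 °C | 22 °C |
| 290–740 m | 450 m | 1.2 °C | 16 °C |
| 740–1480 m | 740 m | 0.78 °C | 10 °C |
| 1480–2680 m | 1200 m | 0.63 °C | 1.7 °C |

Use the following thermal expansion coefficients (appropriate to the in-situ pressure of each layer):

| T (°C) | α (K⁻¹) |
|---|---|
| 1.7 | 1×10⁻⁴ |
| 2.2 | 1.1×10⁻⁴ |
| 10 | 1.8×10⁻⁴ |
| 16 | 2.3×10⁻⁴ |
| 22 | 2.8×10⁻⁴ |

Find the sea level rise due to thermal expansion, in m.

0.466 m

Layer 1 at 22 °C → α = 2.8×10⁻⁴ K⁻¹
Layer 2 at 16 °C → α = 2.3×10⁻⁴ K⁻¹
Layer 3 at 10 °C → α = 1.8×10⁻⁴ K⁻¹
Layer 4 at 1.7 °C → α = 1×10⁻⁴ K⁻¹
0–290 m: 2.8×10⁻⁴ × 290 × 2 = 0.16240 m
450 × 2.3×10⁻⁴ × 1.2 = 0.12420 m
740 × 1.8×10⁻⁴ × 0.78 = 0.103896 m
1480–2680 m: 0.63 × 1200 × 1×10⁻⁴ = 0.07560 m
Δh = 0.16240 + 0.12420 + 0.103896 + 0.07560 = 0.466096 m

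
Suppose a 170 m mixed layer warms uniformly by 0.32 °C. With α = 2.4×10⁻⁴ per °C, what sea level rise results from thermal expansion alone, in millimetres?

Δh = αΔT·H = 2.4×10⁻⁴ × 0.32 × 170 = 0.013056 m

13.1 mm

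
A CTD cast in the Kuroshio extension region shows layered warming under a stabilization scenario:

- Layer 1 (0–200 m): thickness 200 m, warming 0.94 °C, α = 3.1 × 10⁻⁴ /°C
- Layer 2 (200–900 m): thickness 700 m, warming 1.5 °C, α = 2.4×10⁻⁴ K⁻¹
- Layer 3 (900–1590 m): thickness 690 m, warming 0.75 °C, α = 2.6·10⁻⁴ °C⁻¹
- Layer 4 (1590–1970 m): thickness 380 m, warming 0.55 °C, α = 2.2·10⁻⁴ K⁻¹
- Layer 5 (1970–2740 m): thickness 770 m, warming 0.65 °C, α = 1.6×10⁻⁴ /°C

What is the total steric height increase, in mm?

200 × 3.1×10⁻⁴ × 0.94 = 0.05828 m
2.4×10⁻⁴ × 700 × 1.5 = 0.25200 m
690 × 0.75 × 2.6×10⁻⁴ = 0.13455 m
0.55 × 2.2×10⁻⁴ × 380 = 0.04598 m
1970–2740 m: 1.6×10⁻⁴ × 770 × 0.65 = 0.08008 m
Δh = 0.05828 + 0.25200 + 0.13455 + 0.04598 + 0.08008 = 0.57089 m ≈ 570 mm

Δh = 570 mm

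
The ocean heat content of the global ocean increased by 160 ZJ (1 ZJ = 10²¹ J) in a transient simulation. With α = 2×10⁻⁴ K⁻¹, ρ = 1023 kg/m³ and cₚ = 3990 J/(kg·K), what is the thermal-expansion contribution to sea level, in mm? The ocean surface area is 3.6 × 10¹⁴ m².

about 21.8 mm

Per unit area: Q = 160×10²¹ / (3.6×10¹⁴) ≈ 4.444×10⁸ J/m²
Δh = αQ/(ρcₚ) = 2×10⁻⁴ × 4.444×10⁸ / (1023 × 3990) ≈ 0.021775 m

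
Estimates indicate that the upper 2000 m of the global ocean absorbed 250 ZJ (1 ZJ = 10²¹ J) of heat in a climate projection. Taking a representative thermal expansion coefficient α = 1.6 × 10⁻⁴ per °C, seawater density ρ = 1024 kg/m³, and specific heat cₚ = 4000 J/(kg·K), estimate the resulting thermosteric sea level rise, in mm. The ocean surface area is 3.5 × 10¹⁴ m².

28 mm of thermosteric rise

Per unit area: Q = 250×10²¹ / (3.5×10¹⁴) ≈ 7.143×10⁸ J/m²
Δh = αQ/(ρcₚ) = 1.6×10⁻⁴ × 7.143×10⁸ / (1024 × 4000) ≈ 0.027902 m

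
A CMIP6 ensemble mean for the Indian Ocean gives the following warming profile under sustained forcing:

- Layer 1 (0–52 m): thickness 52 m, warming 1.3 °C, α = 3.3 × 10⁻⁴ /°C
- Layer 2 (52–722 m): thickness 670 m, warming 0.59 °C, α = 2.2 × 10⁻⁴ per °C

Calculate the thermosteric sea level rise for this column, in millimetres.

0–52 m: 1.3 × 52 × 3.3×10⁻⁴ = 0.022308 m
52–722 m: 670 × 0.59 × 2.2×10⁻⁴ = 0.086966 m
Δh = 0.022308 + 0.086966 = 0.109274 m

Δh ≈ 110 mm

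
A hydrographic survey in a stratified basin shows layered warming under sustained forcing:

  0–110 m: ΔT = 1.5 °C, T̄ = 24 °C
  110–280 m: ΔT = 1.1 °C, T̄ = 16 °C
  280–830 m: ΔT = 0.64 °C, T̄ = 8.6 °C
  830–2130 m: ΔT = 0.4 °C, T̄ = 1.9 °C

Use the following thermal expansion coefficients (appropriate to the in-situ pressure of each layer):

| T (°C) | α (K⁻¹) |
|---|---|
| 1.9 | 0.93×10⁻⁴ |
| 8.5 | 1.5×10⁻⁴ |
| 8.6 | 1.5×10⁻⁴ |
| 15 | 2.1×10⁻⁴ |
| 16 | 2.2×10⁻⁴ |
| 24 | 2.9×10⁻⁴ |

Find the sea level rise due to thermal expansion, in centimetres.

Layer 1 at 24 °C → α = 2.9×10⁻⁴ K⁻¹
Layer 2 at 16 °C → α = 2.2×10⁻⁴ K⁻¹
Layer 3 at 8.6 °C → α = 1.5×10⁻⁴ K⁻¹
Layer 4 at 1.9 °C → α = 0.93×10⁻⁴ K⁻¹
Layer 1: 110 × 2.9×10⁻⁴ × 1.5 = 0.04785 m
Layer 2: 2.2×10⁻⁴ × 1.1 × 170 = 0.04114 m
Layer 3: 0.64 × 1.5×10⁻⁴ × 550 = 0.05280 m
830–2130 m: 0.93×10⁻⁴ × 0.4 × 1300 = 0.04836 m
Δh = 0.04785 + 0.04114 + 0.05280 + 0.04836 = 0.19015 m ≈ 19.0 cm

19.0 cm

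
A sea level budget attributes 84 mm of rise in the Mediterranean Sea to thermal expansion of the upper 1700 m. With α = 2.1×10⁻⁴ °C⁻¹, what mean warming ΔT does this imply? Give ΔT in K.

ΔT = Δh/(αH) = 0.084 / (2.1×10⁻⁴ × 1700) ≈ 0.2353 K

0.24 K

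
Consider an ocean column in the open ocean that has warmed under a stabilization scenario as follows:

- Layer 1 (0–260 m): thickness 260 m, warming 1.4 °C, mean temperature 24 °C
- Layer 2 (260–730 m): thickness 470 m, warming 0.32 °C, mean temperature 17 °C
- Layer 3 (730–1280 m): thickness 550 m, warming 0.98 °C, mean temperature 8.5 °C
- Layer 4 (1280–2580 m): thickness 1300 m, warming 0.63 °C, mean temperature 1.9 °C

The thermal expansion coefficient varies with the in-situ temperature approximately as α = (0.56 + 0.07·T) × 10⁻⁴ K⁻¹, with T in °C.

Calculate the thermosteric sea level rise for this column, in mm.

Layer 1: α = (0.56 + 0.07×24)×10⁻⁴ = 2.24×10⁻⁴ K⁻¹
Layer 2: α = (0.56 + 0.07×17)×10⁻⁴ = 1.75×10⁻⁴ K⁻¹
Layer 3: α = (0.56 + 0.07×8.5)×10⁻⁴ = 1.155×10⁻⁴ K⁻¹
Layer 4: α = (0.56 + 0.07×1.9)×10⁻⁴ = 0.693×10⁻⁴ K⁻¹
Layer 1: 260 × 2.24×10⁻⁴ × 1.4 = 0.081536 m
260–730 m: 1.75×10⁻⁴ × 470 × 0.32 = 0.02632 m
730–1280 m: 550 × 0.98 × 1.155×10⁻⁴ = 0.0622545 m
Layer 4: 0.693×10⁻⁴ × 0.63 × 1300 = 0.0567567 m
Δh = 0.081536 + 0.02632 + 0.0622545 + 0.0567567 = 0.2268672 m ≈ 227 mm

227 mm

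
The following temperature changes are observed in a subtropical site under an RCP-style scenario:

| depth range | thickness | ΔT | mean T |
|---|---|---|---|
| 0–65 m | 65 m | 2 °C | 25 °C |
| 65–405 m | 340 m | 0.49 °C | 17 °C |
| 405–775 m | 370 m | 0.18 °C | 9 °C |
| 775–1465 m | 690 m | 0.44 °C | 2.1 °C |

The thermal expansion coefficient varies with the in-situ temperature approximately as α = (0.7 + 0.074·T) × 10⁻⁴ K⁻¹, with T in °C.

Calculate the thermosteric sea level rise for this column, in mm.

Layer 1: α = (0.7 + 0.074×25)×10⁻⁴ = 2.55×10⁻⁴ K⁻¹
Layer 2: α = (0.7 + 0.074×17)×10⁻⁴ = 1.958×10⁻⁴ K⁻¹
Layer 3: α = (0.7 + 0.074×9)×10⁻⁴ = 1.366×10⁻⁴ K⁻¹
Layer 4: α = (0.7 + 0.074×2.1)×10⁻⁴ = 0.8554×10⁻⁴ K⁻¹
0–65 m: 2.55×10⁻⁴ × 2 × 65 = 0.03315 m
65–405 m: 0.49 × 340 × 1.958×10⁻⁴ = 0.03262028 m
Layer 3: 0.18 × 1.366×10⁻⁴ × 370 = 0.00909756 m
0.44 × 690 × 0.8554×10⁻⁴ = 0.025969944 m
Δh = 0.03315 + 0.03262028 + 0.00909756 + 0.025969944 = 0.100837784 m ≈ 101 mm

101 mm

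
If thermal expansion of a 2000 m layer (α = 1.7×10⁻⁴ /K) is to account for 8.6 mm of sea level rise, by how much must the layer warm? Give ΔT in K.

ΔT = Δh/(αH) = 0.0086 / (1.7×10⁻⁴ × 2000) ≈ 0.02529 K

about 0.025 K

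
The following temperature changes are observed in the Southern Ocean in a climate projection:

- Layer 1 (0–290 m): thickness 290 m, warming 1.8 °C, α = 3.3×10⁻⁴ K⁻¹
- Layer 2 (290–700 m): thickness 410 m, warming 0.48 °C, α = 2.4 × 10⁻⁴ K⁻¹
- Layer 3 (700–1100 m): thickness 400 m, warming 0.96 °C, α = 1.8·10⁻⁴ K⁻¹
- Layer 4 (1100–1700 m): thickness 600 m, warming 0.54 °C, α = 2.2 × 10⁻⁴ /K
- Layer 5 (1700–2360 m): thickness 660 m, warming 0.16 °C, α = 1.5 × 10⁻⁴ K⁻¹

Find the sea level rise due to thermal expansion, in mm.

Layer 1: 1.8 × 290 × 3.3×10⁻⁴ = 0.17226 m
Layer 2: 0.48 × 2.4×10⁻⁴ × 410 = 0.047232 m
0.96 × 400 × 1.8×10⁻⁴ = 0.06912 m
1100–1700 m: 2.2×10⁻⁴ × 600 × 0.54 = 0.07128 m
Layer 5: 660 × 0.16 × 1.5×10⁻⁴ = 0.01584 m
Δh = 0.17226 + 0.047232 + 0.06912 + 0.07128 + 0.01584 = 0.375732 m

380 mm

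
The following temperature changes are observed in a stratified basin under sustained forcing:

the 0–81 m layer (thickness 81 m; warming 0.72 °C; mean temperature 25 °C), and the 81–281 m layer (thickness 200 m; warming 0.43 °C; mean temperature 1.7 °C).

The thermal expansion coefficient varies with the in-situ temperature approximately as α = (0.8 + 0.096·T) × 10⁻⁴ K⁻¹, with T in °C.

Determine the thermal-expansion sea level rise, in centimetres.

Layer 1: α = (0.8 + 0.096×25)×10⁻⁴ = 3.2×10⁻⁴ K⁻¹
Layer 2: α = (0.8 + 0.096×1.7)×10⁻⁴ = 0.9632×10⁻⁴ K⁻¹
0.72 × 3.2×10⁻⁴ × 81 = 0.0186624 m
200 × 0.9632×10⁻⁴ × 0.43 = 0.00828352 m
Δh = 0.0186624 + 0.00828352 = 0.02694592 m

2.7 cm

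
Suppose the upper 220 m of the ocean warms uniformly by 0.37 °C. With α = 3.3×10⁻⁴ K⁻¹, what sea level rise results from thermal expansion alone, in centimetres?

Δh = αΔT·H = 3.3×10⁻⁴ × 0.37 × 220 = 0.026862 m

Δh ≈ 2.69 cm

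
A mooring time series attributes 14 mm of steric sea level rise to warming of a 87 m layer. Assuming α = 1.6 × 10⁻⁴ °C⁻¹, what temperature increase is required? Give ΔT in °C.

ΔT = Δh/(αH) = 0.014 / (1.6×10⁻⁴ × 87) ≈ 1.006 °C

1.0 °C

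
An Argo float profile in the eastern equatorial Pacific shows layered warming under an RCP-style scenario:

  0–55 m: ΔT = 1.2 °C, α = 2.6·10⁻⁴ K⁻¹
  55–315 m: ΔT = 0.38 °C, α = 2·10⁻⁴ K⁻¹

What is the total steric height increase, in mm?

Layer 1: 1.2 × 55 × 2.6×10⁻⁴ = 0.01716 m
Layer 2: 2×10⁻⁴ × 260 × 0.38 = 0.01976 m
Δh = 0.01716 + 0.01976 = 0.03692 m

36.9 mm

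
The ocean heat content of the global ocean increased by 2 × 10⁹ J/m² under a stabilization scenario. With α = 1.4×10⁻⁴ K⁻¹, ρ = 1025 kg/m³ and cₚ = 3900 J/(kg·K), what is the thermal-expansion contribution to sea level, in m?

Δh = αQ/(ρcₚ) = 1.4×10⁻⁴ × 2×10⁹ / (1025 × 3900) ≈ 0.070044 m

about 0.070 m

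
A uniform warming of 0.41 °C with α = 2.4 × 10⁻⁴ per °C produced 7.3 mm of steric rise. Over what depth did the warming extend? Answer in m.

about 74.2 m

H = Δh/(αΔT) = 0.0073 / (2.4×10⁻⁴ × 0.41) ≈ 74.19 m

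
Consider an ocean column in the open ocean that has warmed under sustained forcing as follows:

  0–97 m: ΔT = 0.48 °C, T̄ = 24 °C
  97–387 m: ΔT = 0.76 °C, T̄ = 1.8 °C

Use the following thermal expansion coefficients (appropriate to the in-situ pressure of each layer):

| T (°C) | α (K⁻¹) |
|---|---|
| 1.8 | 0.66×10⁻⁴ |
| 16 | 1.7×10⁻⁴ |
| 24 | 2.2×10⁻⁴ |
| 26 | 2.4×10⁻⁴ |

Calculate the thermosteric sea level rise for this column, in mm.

Layer 1 at 24 °C → α = 2.2×10⁻⁴ K⁻¹
Layer 2 at 1.8 °C → α = 0.66×10⁻⁴ K⁻¹
0–97 m: 2.2×10⁻⁴ × 97 × 0.48 = 0.0102432 m
Layer 2: 0.66×10⁻⁴ × 0.76 × 290 = 0.0145464 m
Δh = 0.0102432 + 0.0145464 = 0.0247896 m

Δh ≈ 25 mm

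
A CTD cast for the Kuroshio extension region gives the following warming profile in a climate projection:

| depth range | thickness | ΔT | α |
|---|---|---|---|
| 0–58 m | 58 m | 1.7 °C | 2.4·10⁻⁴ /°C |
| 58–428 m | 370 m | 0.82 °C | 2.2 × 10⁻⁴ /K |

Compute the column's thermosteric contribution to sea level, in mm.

0–58 m: 58 × 1.7 × 2.4×10⁻⁴ = 0.023664 m
58–428 m: 370 × 0.82 × 2.2×10⁻⁴ = 0.066748 m
Δh = 0.023664 + 0.066748 = 0.090412 m ≈ 90 mm

90 mm of thermosteric rise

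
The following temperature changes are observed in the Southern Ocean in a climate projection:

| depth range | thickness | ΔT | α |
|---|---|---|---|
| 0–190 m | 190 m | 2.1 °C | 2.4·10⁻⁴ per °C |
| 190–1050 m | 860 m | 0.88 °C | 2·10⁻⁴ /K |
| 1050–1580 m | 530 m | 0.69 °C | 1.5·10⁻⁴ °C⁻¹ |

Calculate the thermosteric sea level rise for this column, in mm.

0–190 m: 2.4×10⁻⁴ × 2.1 × 190 = 0.09576 m
Layer 2: 0.88 × 2×10⁻⁴ × 860 = 0.15136 m
Layer 3: 0.69 × 530 × 1.5×10⁻⁴ = 0.054855 m
Δh = 0.09576 + 0.15136 + 0.054855 = 0.301975 m

Δh ≈ 302 mm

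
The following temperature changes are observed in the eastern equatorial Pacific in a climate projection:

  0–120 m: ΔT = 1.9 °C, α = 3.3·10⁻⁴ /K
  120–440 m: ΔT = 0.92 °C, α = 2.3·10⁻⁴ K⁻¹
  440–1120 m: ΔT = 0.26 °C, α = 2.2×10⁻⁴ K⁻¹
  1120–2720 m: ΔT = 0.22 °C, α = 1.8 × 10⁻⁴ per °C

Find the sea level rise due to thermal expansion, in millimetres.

245 mm

Layer 1: 1.9 × 120 × 3.3×10⁻⁴ = 0.07524 m
120–440 m: 2.3×10⁻⁴ × 0.92 × 320 = 0.067712 m
Layer 3: 680 × 2.2×10⁻⁴ × 0.26 = 0.038896 m
1120–2720 m: 1.8×10⁻⁴ × 1600 × 0.22 = 0.06336 m
Δh = 0.07524 + 0.067712 + 0.038896 + 0.06336 = 0.245208 m ≈ 245 mm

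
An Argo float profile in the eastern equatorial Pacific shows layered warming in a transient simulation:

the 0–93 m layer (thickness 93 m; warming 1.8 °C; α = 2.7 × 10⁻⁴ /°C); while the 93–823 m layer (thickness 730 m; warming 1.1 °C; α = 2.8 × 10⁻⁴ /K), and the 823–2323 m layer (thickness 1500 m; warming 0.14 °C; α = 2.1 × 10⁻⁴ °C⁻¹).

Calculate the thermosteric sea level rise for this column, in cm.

2.7×10⁻⁴ × 93 × 1.8 = 0.045198 m
Layer 2: 730 × 2.8×10⁻⁴ × 1.1 = 0.22484 m
Layer 3: 0.14 × 2.1×10⁻⁴ × 1500 = 0.04410 m
Δh = 0.045198 + 0.22484 + 0.04410 = 0.314138 m ≈ 31 cm

31 cm of thermosteric rise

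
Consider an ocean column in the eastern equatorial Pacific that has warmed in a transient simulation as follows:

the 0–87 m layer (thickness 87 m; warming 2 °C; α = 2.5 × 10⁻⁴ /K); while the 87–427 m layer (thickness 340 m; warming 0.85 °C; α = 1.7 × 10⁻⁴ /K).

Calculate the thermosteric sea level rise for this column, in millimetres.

Layer 1: 87 × 2 × 2.5×10⁻⁴ = 0.04350 m
Layer 2: 1.7×10⁻⁴ × 340 × 0.85 = 0.04913 m
Δh = 0.04350 + 0.04913 = 0.09263 m

92.6 mm of thermosteric rise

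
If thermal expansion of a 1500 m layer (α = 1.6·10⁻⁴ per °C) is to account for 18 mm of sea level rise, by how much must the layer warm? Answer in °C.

ΔT = Δh/(αH) = 0.018 / (1.6×10⁻⁴ × 1500) = 0.07500 °C

0.0750 °C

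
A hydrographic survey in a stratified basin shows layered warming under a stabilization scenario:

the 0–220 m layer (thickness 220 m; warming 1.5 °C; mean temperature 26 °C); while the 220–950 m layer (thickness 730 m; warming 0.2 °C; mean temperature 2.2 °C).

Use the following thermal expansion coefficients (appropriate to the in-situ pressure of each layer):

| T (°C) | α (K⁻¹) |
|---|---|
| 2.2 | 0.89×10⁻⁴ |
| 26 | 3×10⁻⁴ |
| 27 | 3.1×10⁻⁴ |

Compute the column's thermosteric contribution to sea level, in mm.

Layer 1 at 26 °C → α = 3×10⁻⁴ K⁻¹
Layer 2 at 2.2 °C → α = 0.89×10⁻⁴ K⁻¹
0–220 m: 3×10⁻⁴ × 220 × 1.5 = 0.09900 m
Layer 2: 0.89×10⁻⁴ × 730 × 0.2 = 0.012994 m
Δh = 0.09900 + 0.012994 = 0.111994 m

Δh = 112 mm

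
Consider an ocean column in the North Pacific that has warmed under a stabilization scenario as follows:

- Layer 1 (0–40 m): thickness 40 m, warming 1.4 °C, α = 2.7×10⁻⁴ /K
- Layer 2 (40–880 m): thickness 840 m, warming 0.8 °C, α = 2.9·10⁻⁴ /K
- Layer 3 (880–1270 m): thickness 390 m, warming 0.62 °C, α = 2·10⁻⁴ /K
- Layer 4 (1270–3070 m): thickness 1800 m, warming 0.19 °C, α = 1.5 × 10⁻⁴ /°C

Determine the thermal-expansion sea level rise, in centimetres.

Layer 1: 40 × 2.7×10⁻⁴ × 1.4 = 0.01512 m
840 × 0.8 × 2.9×10⁻⁴ = 0.19488 m
2×10⁻⁴ × 0.62 × 390 = 0.04836 m
Layer 4: 1800 × 0.19 × 1.5×10⁻⁴ = 0.05130 m
Δh = 0.01512 + 0.19488 + 0.04836 + 0.05130 = 0.30966 m

31 cm of thermosteric rise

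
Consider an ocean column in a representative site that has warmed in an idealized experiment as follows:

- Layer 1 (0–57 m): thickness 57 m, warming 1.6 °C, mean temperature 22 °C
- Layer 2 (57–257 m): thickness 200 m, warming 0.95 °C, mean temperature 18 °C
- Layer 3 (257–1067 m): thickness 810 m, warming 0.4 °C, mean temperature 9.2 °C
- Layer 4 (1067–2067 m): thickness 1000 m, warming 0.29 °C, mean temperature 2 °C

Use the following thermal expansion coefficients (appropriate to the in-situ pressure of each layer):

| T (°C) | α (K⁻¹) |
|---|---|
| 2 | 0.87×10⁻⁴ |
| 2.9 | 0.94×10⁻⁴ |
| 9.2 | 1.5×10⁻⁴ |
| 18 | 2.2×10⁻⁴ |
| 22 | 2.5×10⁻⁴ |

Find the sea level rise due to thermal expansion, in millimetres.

138 mm

Layer 1 at 22 °C → α = 2.5×10⁻⁴ K⁻¹
Layer 2 at 18 °C → α = 2.2×10⁻⁴ K⁻¹
Layer 3 at 9.2 °C → α = 1.5×10⁻⁴ K⁻¹
Layer 4 at 2 °C → α = 0.87×10⁻⁴ K⁻¹
Layer 1: 57 × 2.5×10⁻⁴ × 1.6 = 0.02280 m
57–257 m: 0.95 × 2.2×10⁻⁴ × 200 = 0.04180 m
257–1067 m: 1.5×10⁻⁴ × 810 × 0.4 = 0.04860 m
Layer 4: 0.87×10⁻⁴ × 1000 × 0.29 = 0.02523 m
Δh = 0.02280 + 0.04180 + 0.04860 + 0.02523 = 0.13843 m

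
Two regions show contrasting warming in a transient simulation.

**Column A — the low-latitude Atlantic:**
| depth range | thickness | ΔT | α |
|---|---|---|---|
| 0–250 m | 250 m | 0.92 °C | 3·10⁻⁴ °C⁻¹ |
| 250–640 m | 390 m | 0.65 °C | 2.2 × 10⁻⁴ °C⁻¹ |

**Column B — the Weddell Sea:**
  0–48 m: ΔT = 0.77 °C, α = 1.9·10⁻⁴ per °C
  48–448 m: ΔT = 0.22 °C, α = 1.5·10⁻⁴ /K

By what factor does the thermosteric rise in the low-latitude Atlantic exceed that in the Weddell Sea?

≈ 6.2×

A 0.92 × 250 × 3×10⁻⁴ = 0.06900 m
A 0.65 × 2.2×10⁻⁴ × 390 = 0.05577 m
A total: 0.12477 m
B 1.9×10⁻⁴ × 0.77 × 48 = 0.0070224 m
B Layer 2: 400 × 0.22 × 1.5×10⁻⁴ = 0.01320 m
B total: 0.0202224 m
Ratio: 0.12477 / 0.0202224 ≈ 6.170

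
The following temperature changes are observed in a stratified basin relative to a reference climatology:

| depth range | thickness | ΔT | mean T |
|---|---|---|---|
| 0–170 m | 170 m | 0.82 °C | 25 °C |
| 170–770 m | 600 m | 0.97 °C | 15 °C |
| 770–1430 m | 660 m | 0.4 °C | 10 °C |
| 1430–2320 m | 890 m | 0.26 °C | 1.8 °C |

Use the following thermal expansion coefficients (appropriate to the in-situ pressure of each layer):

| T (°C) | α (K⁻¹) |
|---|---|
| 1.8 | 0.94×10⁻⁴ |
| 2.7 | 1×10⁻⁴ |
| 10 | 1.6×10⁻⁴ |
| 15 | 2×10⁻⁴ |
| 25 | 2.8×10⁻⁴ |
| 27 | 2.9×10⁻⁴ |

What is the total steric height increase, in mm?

about 220 mm

Layer 1 at 25 °C → α = 2.8×10⁻⁴ K⁻¹
Layer 2 at 15 °C → α = 2×10⁻⁴ K⁻¹
Layer 3 at 10 °C → α = 1.6×10⁻⁴ K⁻¹
Layer 4 at 1.8 °C → α = 0.94×10⁻⁴ K⁻¹
Layer 1: 0.82 × 170 × 2.8×10⁻⁴ = 0.039032 m
170–770 m: 0.97 × 2×10⁻⁴ × 600 = 0.11640 m
660 × 0.4 × 1.6×10⁻⁴ = 0.04224 m
1430–2320 m: 890 × 0.26 × 0.94×10⁻⁴ = 0.0217516 m
Δh = 0.039032 + 0.11640 + 0.04224 + 0.0217516 = 0.2194236 m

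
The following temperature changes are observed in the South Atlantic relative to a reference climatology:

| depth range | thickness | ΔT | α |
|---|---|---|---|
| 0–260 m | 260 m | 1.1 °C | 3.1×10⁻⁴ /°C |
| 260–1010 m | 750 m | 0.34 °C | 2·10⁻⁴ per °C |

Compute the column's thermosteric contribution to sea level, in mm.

140 mm of thermosteric rise

260 × 1.1 × 3.1×10⁻⁴ = 0.08866 m
260–1010 m: 750 × 0.34 × 2×10⁻⁴ = 0.05100 m
Δh = 0.08866 + 0.05100 = 0.13966 m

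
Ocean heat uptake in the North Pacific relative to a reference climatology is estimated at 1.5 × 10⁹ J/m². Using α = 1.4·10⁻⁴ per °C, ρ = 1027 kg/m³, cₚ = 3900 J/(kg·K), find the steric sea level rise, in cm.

Δh = αQ/(ρcₚ) = 1.4×10⁻⁴ × 1.5×10⁹ / (1027 × 3900) ≈ 0.052431 m

Δh ≈ 5.24 cm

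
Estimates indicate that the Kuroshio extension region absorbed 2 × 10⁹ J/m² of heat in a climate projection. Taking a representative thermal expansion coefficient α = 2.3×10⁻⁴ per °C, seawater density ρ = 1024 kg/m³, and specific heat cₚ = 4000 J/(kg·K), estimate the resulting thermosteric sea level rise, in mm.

Δh = αQ/(ρcₚ) = 2.3×10⁻⁴ × 2×10⁹ / (1024 × 4000) ≈ 0.11230 m

about 112 mm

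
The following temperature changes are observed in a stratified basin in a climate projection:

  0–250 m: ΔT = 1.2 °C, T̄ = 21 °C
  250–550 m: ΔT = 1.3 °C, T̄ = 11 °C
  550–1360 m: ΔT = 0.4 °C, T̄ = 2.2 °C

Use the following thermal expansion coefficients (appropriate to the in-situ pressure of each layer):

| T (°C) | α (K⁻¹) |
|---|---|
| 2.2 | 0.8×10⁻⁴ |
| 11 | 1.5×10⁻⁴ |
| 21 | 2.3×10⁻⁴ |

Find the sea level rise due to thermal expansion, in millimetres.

150 mm of thermosteric rise

Layer 1 at 21 °C → α = 2.3×10⁻⁴ K⁻¹
Layer 2 at 11 °C → α = 1.5×10⁻⁴ K⁻¹
Layer 3 at 2.2 °C → α = 0.8×10⁻⁴ K⁻¹
250 × 1.2 × 2.3×10⁻⁴ = 0.06900 m
Layer 2: 1.3 × 300 × 1.5×10⁻⁴ = 0.05850 m
550–1360 m: 0.4 × 0.8×10⁻⁴ × 810 = 0.02592 m
Δh = 0.06900 + 0.05850 + 0.02592 = 0.15342 m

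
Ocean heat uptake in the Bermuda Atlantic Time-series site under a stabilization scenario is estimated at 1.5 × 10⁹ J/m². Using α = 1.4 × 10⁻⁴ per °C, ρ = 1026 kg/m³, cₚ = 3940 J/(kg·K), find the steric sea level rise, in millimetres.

51.9 mm

Δh = αQ/(ρcₚ) = 1.4×10⁻⁴ × 1.5×10⁹ / (1026 × 3940) ≈ 0.051949 m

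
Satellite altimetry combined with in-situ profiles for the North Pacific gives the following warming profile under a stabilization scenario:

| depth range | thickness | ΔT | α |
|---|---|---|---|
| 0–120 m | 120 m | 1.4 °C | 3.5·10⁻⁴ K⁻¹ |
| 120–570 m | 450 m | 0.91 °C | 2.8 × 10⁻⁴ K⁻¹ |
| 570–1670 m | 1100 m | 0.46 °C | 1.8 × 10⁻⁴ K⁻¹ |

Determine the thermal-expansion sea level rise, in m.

0.26 m

0–120 m: 3.5×10⁻⁴ × 1.4 × 120 = 0.05880 m
120–570 m: 0.91 × 2.8×10⁻⁴ × 450 = 0.11466 m
Layer 3: 0.46 × 1100 × 1.8×10⁻⁴ = 0.09108 m
Δh = 0.05880 + 0.11466 + 0.09108 = 0.26454 m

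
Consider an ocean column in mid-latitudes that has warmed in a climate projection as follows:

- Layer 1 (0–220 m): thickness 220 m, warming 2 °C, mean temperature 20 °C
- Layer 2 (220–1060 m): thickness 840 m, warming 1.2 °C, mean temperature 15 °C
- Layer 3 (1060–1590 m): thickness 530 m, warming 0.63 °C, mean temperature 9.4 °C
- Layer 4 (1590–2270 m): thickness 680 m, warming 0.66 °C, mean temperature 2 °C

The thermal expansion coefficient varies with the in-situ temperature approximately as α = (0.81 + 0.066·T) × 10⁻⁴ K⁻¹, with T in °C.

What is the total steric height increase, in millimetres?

365 mm of thermosteric rise

Layer 1: α = (0.81 + 0.066×20)×10⁻⁴ = 2.13×10⁻⁴ K⁻¹
Layer 2: α = (0.81 + 0.066×15)×10⁻⁴ = 1.8×10⁻⁴ K⁻¹
Layer 3: α = (0.81 + 0.066×9.4)×10⁻⁴ = 1.4304×10⁻⁴ K⁻¹
Layer 4: α = (0.81 + 0.066×2)×10⁻⁴ = 0.942×10⁻⁴ K⁻¹
220 × 2.13×10⁻⁴ × 2 = 0.09372 m
840 × 1.8×10⁻⁴ × 1.2 = 0.18144 m
1.4304×10⁻⁴ × 0.63 × 530 = 0.047761056 m
Layer 4: 0.66 × 0.942×10⁻⁴ × 680 = 0.04227696 m
Δh = 0.09372 + 0.18144 + 0.047761056 + 0.04227696 = 0.365198016 m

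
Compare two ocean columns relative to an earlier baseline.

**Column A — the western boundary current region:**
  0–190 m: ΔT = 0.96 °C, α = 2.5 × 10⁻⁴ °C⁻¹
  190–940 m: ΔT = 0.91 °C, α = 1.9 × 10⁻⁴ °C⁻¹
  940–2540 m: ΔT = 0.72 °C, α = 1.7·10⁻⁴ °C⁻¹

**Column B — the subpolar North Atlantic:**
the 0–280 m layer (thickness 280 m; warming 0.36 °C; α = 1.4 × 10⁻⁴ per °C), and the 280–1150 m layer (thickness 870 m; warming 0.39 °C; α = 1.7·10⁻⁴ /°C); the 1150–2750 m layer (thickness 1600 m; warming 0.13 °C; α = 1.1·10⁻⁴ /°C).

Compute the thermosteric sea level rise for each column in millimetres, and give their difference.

A: 370 mm; B: 95 mm; difference 280 mm

A 2.5×10⁻⁴ × 190 × 0.96 = 0.04560 m
A 750 × 0.91 × 1.9×10⁻⁴ = 0.129675 m
A 940–2540 m: 1.7×10⁻⁴ × 1600 × 0.72 = 0.19584 m
A total: 0.371115 m
B 0–280 m: 1.4×10⁻⁴ × 280 × 0.36 = 0.014112 m
B Layer 2: 870 × 1.7×10⁻⁴ × 0.39 = 0.057681 m
B Layer 3: 0.13 × 1.1×10⁻⁴ × 1600 = 0.02288 m
B total: 0.094673 m
Difference: 0.371115 − 0.094673 = 0.276442 m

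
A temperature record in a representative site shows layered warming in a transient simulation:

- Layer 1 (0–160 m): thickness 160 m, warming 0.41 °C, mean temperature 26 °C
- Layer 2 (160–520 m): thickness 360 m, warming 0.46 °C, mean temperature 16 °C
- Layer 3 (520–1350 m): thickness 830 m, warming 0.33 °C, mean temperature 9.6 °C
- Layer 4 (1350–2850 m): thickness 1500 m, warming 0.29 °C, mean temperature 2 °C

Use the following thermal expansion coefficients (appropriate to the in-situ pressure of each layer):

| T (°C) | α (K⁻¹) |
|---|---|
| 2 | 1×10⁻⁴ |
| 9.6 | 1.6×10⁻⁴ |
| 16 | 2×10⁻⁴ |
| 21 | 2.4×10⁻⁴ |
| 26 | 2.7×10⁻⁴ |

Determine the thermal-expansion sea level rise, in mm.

138 mm

Layer 1 at 26 °C → α = 2.7×10⁻⁴ K⁻¹
Layer 2 at 16 °C → α = 2×10⁻⁴ K⁻¹
Layer 3 at 9.6 °C → α = 1.6×10⁻⁴ K⁻¹
Layer 4 at 2 °C → α = 1×10⁻⁴ K⁻¹
2.7×10⁻⁴ × 0.41 × 160 = 0.017712 m
160–520 m: 2×10⁻⁴ × 0.46 × 360 = 0.03312 m
1.6×10⁻⁴ × 0.33 × 830 = 0.043824 m
Layer 4: 1×10⁻⁴ × 0.29 × 1500 = 0.04350 m
Δh = 0.017712 + 0.03312 + 0.043824 + 0.04350 = 0.138156 m ≈ 138 mm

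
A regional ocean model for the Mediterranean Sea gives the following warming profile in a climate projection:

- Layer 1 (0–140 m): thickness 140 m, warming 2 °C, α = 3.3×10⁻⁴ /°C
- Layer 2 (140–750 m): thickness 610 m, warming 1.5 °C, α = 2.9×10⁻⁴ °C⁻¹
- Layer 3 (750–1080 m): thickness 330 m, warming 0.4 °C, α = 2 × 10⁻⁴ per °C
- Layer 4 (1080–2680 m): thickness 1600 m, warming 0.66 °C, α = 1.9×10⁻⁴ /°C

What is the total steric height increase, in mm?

0–140 m: 140 × 3.3×10⁻⁴ × 2 = 0.09240 m
140–750 m: 1.5 × 610 × 2.9×10⁻⁴ = 0.26535 m
330 × 0.4 × 2×10⁻⁴ = 0.02640 m
1.9×10⁻⁴ × 0.66 × 1600 = 0.20064 m
Δh = 0.09240 + 0.26535 + 0.02640 + 0.20064 = 0.58479 m ≈ 585 mm

Δh ≈ 585 mm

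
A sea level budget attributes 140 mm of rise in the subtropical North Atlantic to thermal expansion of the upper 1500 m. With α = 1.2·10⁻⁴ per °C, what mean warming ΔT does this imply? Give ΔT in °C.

ΔT = Δh/(αH) = 0.14 / (1.2×10⁻⁴ × 1500) ≈ 0.7778 °C

about 0.778 °C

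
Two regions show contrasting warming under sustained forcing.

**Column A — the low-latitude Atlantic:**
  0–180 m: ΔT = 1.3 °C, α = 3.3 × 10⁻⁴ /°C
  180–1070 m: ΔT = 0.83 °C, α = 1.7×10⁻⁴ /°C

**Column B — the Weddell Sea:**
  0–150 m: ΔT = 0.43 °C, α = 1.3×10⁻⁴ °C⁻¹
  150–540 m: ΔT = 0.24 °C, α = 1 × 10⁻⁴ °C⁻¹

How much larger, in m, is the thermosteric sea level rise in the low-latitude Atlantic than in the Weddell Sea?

A Layer 1: 3.3×10⁻⁴ × 180 × 1.3 = 0.07722 m
A Layer 2: 890 × 1.7×10⁻⁴ × 0.83 = 0.125579 m
A total: 0.202799 m
B 0–150 m: 0.43 × 150 × 1.3×10⁻⁴ = 0.008385 m
B Layer 2: 390 × 1×10⁻⁴ × 0.24 = 0.00936 m
B total: 0.017745 m
Difference: 0.202799 − 0.017745 = 0.185054 m

0.19 m larger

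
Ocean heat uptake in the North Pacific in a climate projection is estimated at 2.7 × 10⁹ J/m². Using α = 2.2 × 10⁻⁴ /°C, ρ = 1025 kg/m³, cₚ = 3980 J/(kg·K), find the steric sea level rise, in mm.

about 150 mm

Δh = αQ/(ρcₚ) = 2.2×10⁻⁴ × 2.7×10⁹ / (1025 × 3980) ≈ 0.14561 m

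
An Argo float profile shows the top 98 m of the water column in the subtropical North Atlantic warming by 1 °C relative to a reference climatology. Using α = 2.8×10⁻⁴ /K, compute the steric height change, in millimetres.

Δh = αΔT·H = 2.8×10⁻⁴ × 1 × 98 = 0.02744 m

Δh ≈ 27.4 mm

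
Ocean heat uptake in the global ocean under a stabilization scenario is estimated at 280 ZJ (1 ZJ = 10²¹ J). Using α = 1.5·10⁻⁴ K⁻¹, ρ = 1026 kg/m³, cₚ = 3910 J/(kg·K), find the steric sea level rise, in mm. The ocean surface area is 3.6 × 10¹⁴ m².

Per unit area: Q = 280×10²¹ / (3.6×10¹⁴) ≈ 7.778×10⁸ J/m²
Δh = αQ/(ρcₚ) = 1.5×10⁻⁴ × 7.778×10⁸ / (1026 × 3910) ≈ 0.029083 m

about 29 mm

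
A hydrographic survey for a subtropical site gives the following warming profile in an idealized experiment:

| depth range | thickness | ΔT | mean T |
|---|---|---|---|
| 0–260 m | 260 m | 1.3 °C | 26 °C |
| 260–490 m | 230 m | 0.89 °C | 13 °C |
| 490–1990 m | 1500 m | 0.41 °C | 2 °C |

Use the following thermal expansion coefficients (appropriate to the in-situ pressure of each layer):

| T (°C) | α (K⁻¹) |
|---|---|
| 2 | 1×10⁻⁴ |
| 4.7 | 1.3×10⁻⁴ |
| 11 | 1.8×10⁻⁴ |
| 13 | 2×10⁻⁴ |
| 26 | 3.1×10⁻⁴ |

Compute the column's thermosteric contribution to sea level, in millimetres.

210 mm of thermosteric rise

Layer 1 at 26 °C → α = 3.1×10⁻⁴ K⁻¹
Layer 2 at 13 °C → α = 2×10⁻⁴ K⁻¹
Layer 3 at 2 °C → α = 1×10⁻⁴ K⁻¹
0–260 m: 1.3 × 260 × 3.1×10⁻⁴ = 0.10478 m
2×10⁻⁴ × 0.89 × 230 = 0.04094 m
490–1990 m: 1×10⁻⁴ × 0.41 × 1500 = 0.06150 m
Δh = 0.10478 + 0.04094 + 0.06150 = 0.20722 m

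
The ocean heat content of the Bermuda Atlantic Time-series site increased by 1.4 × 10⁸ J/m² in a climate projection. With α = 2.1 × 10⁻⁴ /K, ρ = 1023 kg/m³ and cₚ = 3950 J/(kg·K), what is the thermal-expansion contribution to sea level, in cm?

about 0.728 cm

Δh = αQ/(ρcₚ) = 2.1×10⁻⁴ × 1.4×10⁸ / (1023 × 3950) ≈ 0.0072757 m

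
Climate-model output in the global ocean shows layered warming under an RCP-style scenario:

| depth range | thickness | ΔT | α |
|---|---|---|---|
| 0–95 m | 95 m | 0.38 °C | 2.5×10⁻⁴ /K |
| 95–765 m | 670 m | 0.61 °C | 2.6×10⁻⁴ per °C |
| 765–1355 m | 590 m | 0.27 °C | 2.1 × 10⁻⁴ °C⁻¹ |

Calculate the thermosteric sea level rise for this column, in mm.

0–95 m: 0.38 × 2.5×10⁻⁴ × 95 = 0.009025 m
95–765 m: 670 × 2.6×10⁻⁴ × 0.61 = 0.106262 m
0.27 × 2.1×10⁻⁴ × 590 = 0.033453 m
Δh = 0.009025 + 0.106262 + 0.033453 = 0.14874 m ≈ 149 mm

149 mm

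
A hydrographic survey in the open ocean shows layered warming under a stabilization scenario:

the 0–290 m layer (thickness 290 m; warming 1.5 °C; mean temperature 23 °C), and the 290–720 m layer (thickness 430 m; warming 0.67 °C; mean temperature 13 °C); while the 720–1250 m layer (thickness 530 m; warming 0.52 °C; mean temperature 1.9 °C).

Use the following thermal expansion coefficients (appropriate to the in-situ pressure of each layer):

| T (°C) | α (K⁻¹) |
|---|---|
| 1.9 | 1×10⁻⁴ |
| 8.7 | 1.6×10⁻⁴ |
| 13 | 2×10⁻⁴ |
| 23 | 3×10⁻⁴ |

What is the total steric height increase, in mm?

220 mm of thermosteric rise

Layer 1 at 23 °C → α = 3×10⁻⁴ K⁻¹
Layer 2 at 13 °C → α = 2×10⁻⁴ K⁻¹
Layer 3 at 1.9 °C → α = 1×10⁻⁴ K⁻¹
3×10⁻⁴ × 290 × 1.5 = 0.13050 m
Layer 2: 0.67 × 2×10⁻⁴ × 430 = 0.05762 m
Layer 3: 530 × 1×10⁻⁴ × 0.52 = 0.02756 m
Δh = 0.13050 + 0.05762 + 0.02756 = 0.21568 m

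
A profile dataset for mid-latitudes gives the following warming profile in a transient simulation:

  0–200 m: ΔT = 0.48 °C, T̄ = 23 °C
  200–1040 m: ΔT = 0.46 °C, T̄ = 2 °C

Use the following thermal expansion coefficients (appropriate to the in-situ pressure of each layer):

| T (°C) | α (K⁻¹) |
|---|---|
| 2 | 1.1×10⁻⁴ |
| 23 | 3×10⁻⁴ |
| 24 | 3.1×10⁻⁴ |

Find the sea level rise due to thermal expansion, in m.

Δh = 0.0713 m

Layer 1 at 23 °C → α = 3×10⁻⁴ K⁻¹
Layer 2 at 2 °C → α = 1.1×10⁻⁴ K⁻¹
0–200 m: 200 × 0.48 × 3×10⁻⁴ = 0.02880 m
1.1×10⁻⁴ × 0.46 × 840 = 0.042504 m
Δh = 0.02880 + 0.042504 = 0.071304 m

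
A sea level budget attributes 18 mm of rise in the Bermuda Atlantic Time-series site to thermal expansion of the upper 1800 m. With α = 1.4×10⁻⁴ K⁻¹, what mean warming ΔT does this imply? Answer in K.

ΔT = Δh/(αH) = 0.018 / (1.4×10⁻⁴ × 1800) ≈ 0.07143 K

ΔT ≈ 0.0714 K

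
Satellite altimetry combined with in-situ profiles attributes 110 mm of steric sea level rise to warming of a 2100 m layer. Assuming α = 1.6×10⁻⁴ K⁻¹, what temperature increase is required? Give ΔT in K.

0.327 K

ΔT = Δh/(αH) = 0.11 / (1.6×10⁻⁴ × 2100) ≈ 0.3274 K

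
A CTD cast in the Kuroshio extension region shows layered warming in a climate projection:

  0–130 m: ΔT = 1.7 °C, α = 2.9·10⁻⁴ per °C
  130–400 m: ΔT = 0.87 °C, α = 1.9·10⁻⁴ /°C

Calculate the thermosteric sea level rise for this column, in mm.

about 110 mm

0–130 m: 1.7 × 130 × 2.9×10⁻⁴ = 0.06409 m
130–400 m: 270 × 1.9×10⁻⁴ × 0.87 = 0.044631 m
Δh = 0.06409 + 0.044631 = 0.108721 m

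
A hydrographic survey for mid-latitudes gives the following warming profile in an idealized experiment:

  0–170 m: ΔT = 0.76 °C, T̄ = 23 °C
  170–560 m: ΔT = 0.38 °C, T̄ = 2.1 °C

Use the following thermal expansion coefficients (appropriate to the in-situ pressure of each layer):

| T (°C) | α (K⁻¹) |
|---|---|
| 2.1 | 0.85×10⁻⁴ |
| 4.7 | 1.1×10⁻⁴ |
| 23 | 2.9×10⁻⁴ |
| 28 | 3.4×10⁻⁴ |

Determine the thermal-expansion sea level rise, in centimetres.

5.0 cm

Layer 1 at 23 °C → α = 2.9×10⁻⁴ K⁻¹
Layer 2 at 2.1 °C → α = 0.85×10⁻⁴ K⁻¹
2.9×10⁻⁴ × 170 × 0.76 = 0.037468 m
Layer 2: 390 × 0.38 × 0.85×10⁻⁴ = 0.012597 m
Δh = 0.037468 + 0.012597 = 0.050065 m ≈ 5.0 cm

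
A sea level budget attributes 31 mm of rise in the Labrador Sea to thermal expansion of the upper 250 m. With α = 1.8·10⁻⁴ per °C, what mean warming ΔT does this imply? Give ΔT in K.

ΔT = Δh/(αH) = 0.031 / (1.8×10⁻⁴ × 250) ≈ 0.6889 K

ΔT ≈ 0.69 K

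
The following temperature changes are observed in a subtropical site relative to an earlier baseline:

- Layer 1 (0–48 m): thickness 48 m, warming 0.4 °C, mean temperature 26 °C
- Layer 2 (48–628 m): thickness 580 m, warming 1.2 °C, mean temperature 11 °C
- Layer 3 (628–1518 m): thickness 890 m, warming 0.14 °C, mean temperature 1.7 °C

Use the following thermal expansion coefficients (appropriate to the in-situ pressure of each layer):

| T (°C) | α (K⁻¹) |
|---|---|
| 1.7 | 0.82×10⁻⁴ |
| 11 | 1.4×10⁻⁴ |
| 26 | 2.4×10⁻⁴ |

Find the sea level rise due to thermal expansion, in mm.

112 mm of thermosteric rise

Layer 1 at 26 °C → α = 2.4×10⁻⁴ K⁻¹
Layer 2 at 11 °C → α = 1.4×10⁻⁴ K⁻¹
Layer 3 at 1.7 °C → α = 0.82×10⁻⁴ K⁻¹
0–48 m: 48 × 2.4×10⁻⁴ × 0.4 = 0.004608 m
48–628 m: 1.2 × 580 × 1.4×10⁻⁴ = 0.09744 m
0.14 × 890 × 0.82×10⁻⁴ = 0.0102172 m
Δh = 0.004608 + 0.09744 + 0.0102172 = 0.1122652 m ≈ 112 mm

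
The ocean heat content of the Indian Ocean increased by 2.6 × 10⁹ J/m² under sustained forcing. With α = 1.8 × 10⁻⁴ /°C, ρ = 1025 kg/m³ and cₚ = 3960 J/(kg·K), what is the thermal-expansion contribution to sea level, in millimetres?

115 mm

Δh = αQ/(ρcₚ) = 1.8×10⁻⁴ × 2.6×10⁹ / (1025 × 3960) ≈ 0.11530 m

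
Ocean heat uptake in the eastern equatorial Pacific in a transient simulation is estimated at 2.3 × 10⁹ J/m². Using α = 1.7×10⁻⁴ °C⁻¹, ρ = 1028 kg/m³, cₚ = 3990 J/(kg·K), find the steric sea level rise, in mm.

95.3 mm of thermosteric rise

Δh = αQ/(ρcₚ) = 1.7×10⁻⁴ × 2.3×10⁹ / (1028 × 3990) ≈ 0.095326 m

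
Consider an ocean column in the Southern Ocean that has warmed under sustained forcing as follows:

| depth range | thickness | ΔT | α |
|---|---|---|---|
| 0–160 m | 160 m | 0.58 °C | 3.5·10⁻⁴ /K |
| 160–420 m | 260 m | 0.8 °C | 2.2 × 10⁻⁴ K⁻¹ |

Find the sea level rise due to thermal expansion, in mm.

about 78.2 mm

160 × 0.58 × 3.5×10⁻⁴ = 0.03248 m
160–420 m: 0.8 × 2.2×10⁻⁴ × 260 = 0.04576 m
Δh = 0.03248 + 0.04576 = 0.07824 m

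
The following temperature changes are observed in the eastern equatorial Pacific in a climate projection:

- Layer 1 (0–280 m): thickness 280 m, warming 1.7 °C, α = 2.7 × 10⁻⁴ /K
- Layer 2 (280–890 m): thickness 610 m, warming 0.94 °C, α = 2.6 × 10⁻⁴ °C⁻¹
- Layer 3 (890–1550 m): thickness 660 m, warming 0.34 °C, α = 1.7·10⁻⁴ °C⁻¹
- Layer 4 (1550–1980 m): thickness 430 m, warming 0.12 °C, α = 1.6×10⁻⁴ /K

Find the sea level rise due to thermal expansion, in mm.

Δh = 320 mm

2.7×10⁻⁴ × 1.7 × 280 = 0.12852 m
Layer 2: 610 × 2.6×10⁻⁴ × 0.94 = 0.149084 m
890–1550 m: 1.7×10⁻⁴ × 0.34 × 660 = 0.038148 m
Layer 4: 0.12 × 1.6×10⁻⁴ × 430 = 0.008256 m
Δh = 0.12852 + 0.149084 + 0.038148 + 0.008256 = 0.324008 m ≈ 320 mm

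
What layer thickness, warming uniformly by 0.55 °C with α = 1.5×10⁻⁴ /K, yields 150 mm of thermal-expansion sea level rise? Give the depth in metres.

about 1820 m

H = Δh/(αΔT) = 0.15 / (1.5×10⁻⁴ × 0.55) ≈ 1818 m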